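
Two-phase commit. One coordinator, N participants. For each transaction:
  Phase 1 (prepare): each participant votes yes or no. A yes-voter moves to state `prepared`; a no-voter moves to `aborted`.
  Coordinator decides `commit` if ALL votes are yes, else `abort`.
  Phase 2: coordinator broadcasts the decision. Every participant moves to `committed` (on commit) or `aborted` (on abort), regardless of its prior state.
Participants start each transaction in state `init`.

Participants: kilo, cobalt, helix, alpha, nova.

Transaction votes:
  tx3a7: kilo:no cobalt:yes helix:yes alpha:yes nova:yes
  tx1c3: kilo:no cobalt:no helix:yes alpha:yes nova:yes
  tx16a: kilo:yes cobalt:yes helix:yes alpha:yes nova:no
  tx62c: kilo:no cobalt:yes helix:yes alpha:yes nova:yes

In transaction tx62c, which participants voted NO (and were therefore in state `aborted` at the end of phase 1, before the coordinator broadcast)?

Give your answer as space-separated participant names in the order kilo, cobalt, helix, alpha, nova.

Answer: kilo

Derivation:
Txn tx62c phase 1: kilo no -> aborted; cobalt yes -> prepared; helix yes -> prepared; alpha yes -> prepared; nova yes -> prepared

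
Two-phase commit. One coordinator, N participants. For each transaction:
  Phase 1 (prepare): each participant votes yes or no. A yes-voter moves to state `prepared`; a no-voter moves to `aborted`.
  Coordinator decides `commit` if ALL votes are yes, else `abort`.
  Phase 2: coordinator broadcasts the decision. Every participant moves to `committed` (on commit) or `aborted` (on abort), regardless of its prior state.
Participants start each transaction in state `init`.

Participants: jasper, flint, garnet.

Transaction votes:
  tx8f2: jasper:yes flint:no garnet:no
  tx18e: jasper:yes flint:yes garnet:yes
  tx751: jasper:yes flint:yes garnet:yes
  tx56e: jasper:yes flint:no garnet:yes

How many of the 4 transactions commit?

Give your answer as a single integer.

tx8f2: no from flint, garnet -> abort (commits=0)
tx18e: all yes -> commit (commits=1)
tx751: all yes -> commit (commits=2)
tx56e: no from flint -> abort (commits=2)

Answer: 2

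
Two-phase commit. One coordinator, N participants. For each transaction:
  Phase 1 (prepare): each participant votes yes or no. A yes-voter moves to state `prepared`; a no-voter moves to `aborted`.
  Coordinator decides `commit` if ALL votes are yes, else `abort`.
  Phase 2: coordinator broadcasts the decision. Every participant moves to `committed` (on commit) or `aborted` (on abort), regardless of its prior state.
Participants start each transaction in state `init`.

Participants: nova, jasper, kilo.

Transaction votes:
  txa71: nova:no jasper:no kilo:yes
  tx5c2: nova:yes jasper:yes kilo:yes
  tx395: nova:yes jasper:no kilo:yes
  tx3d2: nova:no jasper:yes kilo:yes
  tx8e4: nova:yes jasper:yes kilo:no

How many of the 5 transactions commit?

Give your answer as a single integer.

Answer: 1

Derivation:
txa71: no from nova, jasper -> abort (commits=0)
tx5c2: all yes -> commit (commits=1)
tx395: no from jasper -> abort (commits=1)
tx3d2: no from nova -> abort (commits=1)
tx8e4: no from kilo -> abort (commits=1)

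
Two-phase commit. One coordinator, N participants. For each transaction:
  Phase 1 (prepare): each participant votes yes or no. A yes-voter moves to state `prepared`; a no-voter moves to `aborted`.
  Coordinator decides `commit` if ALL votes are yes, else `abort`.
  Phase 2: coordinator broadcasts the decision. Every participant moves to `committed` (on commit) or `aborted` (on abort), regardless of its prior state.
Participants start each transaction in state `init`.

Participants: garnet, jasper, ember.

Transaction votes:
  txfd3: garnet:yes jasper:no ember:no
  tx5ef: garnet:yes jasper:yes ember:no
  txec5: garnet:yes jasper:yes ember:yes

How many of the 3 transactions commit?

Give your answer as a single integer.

Answer: 1

Derivation:
txfd3: no from jasper, ember -> abort (commits=0)
tx5ef: no from ember -> abort (commits=0)
txec5: all yes -> commit (commits=1)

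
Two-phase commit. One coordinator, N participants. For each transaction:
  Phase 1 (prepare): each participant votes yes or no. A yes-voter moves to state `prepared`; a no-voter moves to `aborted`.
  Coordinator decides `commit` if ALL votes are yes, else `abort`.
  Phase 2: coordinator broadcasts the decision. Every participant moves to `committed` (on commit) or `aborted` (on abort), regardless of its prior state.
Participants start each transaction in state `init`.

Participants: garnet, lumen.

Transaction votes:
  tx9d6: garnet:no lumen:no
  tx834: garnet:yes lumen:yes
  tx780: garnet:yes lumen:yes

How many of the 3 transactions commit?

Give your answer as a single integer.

Answer: 2

Derivation:
tx9d6: no from garnet, lumen -> abort (commits=0)
tx834: all yes -> commit (commits=1)
tx780: all yes -> commit (commits=2)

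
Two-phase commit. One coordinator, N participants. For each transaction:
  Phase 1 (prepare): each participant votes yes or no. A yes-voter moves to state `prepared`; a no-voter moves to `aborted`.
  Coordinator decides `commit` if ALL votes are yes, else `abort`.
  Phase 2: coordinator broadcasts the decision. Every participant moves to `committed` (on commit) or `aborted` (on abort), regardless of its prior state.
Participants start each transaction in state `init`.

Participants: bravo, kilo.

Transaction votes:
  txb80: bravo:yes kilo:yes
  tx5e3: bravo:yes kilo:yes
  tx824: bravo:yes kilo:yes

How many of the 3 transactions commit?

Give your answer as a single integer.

Answer: 3

Derivation:
txb80: all yes -> commit (commits=1)
tx5e3: all yes -> commit (commits=2)
tx824: all yes -> commit (commits=3)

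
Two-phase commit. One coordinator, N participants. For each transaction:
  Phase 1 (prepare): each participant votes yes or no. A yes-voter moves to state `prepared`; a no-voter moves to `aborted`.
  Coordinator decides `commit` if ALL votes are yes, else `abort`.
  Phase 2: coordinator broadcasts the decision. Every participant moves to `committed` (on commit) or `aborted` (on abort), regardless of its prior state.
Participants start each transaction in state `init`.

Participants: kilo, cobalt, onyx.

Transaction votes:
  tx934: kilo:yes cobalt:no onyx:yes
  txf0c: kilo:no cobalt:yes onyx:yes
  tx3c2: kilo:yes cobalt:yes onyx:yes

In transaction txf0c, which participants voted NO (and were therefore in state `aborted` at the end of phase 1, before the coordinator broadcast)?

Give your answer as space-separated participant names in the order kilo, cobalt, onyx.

Answer: kilo

Derivation:
Txn txf0c phase 1: kilo no -> aborted; cobalt yes -> prepared; onyx yes -> prepared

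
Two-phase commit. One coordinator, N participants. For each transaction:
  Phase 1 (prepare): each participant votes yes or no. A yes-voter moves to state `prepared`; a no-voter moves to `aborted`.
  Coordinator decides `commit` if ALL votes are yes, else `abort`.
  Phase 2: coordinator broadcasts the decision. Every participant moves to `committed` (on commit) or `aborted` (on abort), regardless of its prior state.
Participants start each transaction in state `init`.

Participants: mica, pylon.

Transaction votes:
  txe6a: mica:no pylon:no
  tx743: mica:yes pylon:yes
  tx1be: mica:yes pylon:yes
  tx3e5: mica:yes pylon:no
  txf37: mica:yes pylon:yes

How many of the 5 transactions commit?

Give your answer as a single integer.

txe6a: no from mica, pylon -> abort (commits=0)
tx743: all yes -> commit (commits=1)
tx1be: all yes -> commit (commits=2)
tx3e5: no from pylon -> abort (commits=2)
txf37: all yes -> commit (commits=3)

Answer: 3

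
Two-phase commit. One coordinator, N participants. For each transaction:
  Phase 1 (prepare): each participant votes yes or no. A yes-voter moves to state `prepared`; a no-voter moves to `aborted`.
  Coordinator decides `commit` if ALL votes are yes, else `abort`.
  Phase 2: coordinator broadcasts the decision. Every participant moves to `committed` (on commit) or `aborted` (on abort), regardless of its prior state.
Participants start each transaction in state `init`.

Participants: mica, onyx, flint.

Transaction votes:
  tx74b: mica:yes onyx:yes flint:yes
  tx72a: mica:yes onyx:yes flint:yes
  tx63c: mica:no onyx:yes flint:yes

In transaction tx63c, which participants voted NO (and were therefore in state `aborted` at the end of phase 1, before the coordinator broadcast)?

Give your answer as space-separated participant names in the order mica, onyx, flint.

Answer: mica

Derivation:
Txn tx63c phase 1: mica no -> aborted; onyx yes -> prepared; flint yes -> prepared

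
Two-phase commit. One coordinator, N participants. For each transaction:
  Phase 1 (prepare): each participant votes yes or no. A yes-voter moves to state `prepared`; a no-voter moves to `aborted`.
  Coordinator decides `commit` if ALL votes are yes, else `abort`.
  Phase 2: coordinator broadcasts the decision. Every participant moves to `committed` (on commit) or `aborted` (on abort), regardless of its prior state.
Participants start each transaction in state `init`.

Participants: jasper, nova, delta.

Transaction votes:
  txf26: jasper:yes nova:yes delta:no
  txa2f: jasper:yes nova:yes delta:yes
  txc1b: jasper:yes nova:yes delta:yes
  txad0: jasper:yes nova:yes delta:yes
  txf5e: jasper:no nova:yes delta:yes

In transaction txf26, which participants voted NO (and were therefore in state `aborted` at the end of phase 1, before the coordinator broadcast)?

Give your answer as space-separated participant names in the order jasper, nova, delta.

Txn txf26 phase 1: jasper yes -> prepared; nova yes -> prepared; delta no -> aborted

Answer: delta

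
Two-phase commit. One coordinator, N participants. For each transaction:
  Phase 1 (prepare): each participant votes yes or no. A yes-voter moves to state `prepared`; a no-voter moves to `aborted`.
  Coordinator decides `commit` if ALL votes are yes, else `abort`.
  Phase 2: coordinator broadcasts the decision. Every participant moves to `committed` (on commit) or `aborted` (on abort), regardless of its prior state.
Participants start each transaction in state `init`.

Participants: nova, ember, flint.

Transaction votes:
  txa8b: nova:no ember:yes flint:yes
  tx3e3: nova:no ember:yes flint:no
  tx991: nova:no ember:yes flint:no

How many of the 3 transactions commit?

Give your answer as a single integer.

Answer: 0

Derivation:
txa8b: no from nova -> abort (commits=0)
tx3e3: no from nova, flint -> abort (commits=0)
tx991: no from nova, flint -> abort (commits=0)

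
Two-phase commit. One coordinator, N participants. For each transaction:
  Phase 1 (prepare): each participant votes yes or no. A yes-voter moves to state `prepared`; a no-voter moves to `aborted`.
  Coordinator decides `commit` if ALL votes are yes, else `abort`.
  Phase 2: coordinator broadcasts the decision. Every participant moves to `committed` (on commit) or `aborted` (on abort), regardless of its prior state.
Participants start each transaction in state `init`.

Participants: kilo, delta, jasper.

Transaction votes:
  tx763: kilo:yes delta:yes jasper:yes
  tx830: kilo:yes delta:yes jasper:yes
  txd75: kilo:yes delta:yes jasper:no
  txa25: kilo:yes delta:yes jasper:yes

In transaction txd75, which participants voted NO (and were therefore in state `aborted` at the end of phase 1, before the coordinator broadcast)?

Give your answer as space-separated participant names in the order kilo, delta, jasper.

Txn txd75 phase 1: kilo yes -> prepared; delta yes -> prepared; jasper no -> aborted

Answer: jasper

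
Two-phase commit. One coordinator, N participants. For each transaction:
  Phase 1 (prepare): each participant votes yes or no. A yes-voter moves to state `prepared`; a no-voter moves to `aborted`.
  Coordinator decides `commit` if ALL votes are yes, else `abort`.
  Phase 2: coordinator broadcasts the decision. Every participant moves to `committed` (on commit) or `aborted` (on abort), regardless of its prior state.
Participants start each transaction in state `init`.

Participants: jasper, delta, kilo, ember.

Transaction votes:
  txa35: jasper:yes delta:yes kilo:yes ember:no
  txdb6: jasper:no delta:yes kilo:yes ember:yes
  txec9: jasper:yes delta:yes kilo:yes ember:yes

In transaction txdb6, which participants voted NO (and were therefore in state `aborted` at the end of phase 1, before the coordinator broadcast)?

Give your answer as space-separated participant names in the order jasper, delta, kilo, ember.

Txn txdb6 phase 1: jasper no -> aborted; delta yes -> prepared; kilo yes -> prepared; ember yes -> prepared

Answer: jasper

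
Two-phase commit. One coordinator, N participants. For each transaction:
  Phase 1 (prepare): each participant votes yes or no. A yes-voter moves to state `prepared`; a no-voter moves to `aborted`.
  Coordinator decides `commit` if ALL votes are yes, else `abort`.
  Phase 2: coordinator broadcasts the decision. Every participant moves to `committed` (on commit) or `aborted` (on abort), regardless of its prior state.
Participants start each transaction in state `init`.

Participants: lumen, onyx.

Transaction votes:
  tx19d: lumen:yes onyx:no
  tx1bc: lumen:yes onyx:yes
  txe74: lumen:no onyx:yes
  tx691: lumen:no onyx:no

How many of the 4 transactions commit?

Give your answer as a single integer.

tx19d: no from onyx -> abort (commits=0)
tx1bc: all yes -> commit (commits=1)
txe74: no from lumen -> abort (commits=1)
tx691: no from lumen, onyx -> abort (commits=1)

Answer: 1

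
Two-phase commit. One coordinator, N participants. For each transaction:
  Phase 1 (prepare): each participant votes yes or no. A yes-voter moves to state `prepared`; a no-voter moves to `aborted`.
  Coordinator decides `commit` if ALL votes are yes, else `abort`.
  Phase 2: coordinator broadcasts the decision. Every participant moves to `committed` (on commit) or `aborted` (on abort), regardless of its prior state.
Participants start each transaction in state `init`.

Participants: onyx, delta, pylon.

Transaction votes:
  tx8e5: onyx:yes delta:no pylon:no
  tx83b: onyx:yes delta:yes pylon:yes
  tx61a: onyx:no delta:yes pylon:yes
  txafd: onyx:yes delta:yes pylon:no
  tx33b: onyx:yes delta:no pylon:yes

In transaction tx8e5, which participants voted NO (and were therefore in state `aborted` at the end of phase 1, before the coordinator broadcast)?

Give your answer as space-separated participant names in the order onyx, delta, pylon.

Txn tx8e5 phase 1: onyx yes -> prepared; delta no -> aborted; pylon no -> aborted

Answer: delta pylon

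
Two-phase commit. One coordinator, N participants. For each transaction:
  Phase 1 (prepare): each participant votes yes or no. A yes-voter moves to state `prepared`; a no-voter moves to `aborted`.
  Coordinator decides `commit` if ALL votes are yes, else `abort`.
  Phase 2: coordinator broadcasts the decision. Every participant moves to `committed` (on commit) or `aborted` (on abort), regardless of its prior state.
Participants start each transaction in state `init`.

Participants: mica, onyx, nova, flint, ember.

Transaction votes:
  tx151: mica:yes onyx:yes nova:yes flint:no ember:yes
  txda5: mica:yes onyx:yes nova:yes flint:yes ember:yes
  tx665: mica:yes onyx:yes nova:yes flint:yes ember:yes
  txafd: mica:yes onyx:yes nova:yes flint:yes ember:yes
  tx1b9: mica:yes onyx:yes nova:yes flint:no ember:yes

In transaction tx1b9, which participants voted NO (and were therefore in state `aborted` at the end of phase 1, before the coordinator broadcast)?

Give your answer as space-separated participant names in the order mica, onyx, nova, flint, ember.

Txn tx1b9 phase 1: mica yes -> prepared; onyx yes -> prepared; nova yes -> prepared; flint no -> aborted; ember yes -> prepared

Answer: flint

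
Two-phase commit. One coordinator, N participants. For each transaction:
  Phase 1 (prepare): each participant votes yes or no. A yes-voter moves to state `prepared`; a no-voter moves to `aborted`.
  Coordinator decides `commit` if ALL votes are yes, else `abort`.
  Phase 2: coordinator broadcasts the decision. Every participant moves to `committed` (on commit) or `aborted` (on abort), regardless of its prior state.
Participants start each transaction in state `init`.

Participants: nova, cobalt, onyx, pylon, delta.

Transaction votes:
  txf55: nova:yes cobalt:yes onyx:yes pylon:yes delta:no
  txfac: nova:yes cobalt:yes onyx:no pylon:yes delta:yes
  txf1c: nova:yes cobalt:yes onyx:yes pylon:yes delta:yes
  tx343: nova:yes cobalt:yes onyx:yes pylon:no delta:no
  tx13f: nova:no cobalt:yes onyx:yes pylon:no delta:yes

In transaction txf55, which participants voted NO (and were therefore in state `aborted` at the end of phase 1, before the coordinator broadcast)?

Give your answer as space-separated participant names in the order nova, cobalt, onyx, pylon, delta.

Answer: delta

Derivation:
Txn txf55 phase 1: nova yes -> prepared; cobalt yes -> prepared; onyx yes -> prepared; pylon yes -> prepared; delta no -> aborted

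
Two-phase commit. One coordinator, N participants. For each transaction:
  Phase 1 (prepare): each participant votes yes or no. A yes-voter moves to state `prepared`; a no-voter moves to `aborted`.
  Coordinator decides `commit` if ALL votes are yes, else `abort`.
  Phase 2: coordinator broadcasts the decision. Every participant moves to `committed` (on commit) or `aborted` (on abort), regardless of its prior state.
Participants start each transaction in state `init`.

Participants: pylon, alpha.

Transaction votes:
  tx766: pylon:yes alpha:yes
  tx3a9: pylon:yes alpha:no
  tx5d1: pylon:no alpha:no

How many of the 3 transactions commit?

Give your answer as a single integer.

tx766: all yes -> commit (commits=1)
tx3a9: no from alpha -> abort (commits=1)
tx5d1: no from pylon, alpha -> abort (commits=1)

Answer: 1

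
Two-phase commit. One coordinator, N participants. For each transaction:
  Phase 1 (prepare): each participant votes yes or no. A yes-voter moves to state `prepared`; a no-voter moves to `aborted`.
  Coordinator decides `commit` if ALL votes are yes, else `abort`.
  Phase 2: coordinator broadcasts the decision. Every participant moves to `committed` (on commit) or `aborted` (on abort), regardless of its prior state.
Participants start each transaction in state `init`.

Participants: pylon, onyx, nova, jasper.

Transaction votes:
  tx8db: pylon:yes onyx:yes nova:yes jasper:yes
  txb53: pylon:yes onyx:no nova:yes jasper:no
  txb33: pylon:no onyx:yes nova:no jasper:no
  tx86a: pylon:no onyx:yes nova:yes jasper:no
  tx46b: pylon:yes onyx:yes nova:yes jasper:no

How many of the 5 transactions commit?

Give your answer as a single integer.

tx8db: all yes -> commit (commits=1)
txb53: no from onyx, jasper -> abort (commits=1)
txb33: no from pylon, nova, jasper -> abort (commits=1)
tx86a: no from pylon, jasper -> abort (commits=1)
tx46b: no from jasper -> abort (commits=1)

Answer: 1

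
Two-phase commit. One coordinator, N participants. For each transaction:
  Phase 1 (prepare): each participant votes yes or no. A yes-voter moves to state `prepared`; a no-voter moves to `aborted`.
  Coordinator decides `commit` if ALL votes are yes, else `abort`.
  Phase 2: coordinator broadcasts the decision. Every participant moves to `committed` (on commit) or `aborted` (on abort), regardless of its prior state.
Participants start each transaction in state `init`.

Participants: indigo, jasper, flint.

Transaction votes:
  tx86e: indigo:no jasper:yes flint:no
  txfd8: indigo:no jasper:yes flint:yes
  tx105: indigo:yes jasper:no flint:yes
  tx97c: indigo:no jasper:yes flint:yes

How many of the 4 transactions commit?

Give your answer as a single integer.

Answer: 0

Derivation:
tx86e: no from indigo, flint -> abort (commits=0)
txfd8: no from indigo -> abort (commits=0)
tx105: no from jasper -> abort (commits=0)
tx97c: no from indigo -> abort (commits=0)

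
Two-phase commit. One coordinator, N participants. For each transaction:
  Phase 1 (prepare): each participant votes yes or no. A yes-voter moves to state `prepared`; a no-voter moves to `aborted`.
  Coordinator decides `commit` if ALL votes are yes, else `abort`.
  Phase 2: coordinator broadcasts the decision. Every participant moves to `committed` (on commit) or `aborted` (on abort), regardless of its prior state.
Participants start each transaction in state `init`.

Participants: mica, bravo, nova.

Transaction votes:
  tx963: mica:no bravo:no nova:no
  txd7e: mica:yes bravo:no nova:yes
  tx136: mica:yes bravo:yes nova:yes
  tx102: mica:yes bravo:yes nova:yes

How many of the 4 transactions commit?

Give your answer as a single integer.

tx963: no from mica, bravo, nova -> abort (commits=0)
txd7e: no from bravo -> abort (commits=0)
tx136: all yes -> commit (commits=1)
tx102: all yes -> commit (commits=2)

Answer: 2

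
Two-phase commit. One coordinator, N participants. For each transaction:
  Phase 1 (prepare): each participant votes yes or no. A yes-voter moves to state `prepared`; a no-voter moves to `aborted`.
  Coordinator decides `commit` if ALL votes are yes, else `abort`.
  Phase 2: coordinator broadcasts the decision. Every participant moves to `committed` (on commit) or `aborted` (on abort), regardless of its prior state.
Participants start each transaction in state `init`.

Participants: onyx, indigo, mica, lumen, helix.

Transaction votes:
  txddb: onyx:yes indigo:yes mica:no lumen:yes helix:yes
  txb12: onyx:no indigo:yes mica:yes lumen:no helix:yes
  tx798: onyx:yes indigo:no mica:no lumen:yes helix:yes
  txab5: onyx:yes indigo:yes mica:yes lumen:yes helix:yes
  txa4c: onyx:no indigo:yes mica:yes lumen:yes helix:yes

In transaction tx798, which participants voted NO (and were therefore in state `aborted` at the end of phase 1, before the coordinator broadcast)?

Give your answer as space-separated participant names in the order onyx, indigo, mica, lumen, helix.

Txn tx798 phase 1: onyx yes -> prepared; indigo no -> aborted; mica no -> aborted; lumen yes -> prepared; helix yes -> prepared

Answer: indigo mica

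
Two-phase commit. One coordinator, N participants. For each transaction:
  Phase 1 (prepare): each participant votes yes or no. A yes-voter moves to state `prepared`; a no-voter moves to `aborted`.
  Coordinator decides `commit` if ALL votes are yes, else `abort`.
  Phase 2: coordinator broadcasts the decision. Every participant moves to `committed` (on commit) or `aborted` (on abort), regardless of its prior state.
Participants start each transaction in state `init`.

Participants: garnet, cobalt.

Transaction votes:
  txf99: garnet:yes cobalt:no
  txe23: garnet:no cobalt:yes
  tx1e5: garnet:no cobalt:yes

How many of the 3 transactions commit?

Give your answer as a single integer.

Answer: 0

Derivation:
txf99: no from cobalt -> abort (commits=0)
txe23: no from garnet -> abort (commits=0)
tx1e5: no from garnet -> abort (commits=0)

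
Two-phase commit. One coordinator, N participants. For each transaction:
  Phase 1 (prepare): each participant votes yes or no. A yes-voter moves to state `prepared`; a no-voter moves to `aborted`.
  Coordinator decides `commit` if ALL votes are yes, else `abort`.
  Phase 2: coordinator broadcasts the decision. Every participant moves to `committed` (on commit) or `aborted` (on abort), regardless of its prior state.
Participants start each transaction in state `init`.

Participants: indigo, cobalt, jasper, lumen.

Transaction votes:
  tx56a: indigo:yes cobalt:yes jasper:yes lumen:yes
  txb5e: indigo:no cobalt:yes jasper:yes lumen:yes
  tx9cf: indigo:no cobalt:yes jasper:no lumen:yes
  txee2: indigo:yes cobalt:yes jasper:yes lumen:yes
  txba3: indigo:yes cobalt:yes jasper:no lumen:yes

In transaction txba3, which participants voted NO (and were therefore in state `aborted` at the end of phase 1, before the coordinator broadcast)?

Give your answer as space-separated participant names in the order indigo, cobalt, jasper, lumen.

Txn txba3 phase 1: indigo yes -> prepared; cobalt yes -> prepared; jasper no -> aborted; lumen yes -> prepared

Answer: jasper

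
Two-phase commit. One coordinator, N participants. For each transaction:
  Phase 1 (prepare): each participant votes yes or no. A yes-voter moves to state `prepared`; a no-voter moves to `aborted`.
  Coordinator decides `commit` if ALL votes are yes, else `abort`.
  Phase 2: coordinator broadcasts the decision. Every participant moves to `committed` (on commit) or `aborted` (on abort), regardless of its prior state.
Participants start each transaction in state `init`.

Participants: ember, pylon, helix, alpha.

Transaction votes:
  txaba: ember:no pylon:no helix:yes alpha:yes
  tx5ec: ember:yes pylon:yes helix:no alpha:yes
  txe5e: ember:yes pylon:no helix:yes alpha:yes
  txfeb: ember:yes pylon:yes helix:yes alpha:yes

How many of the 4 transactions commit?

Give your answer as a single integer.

Answer: 1

Derivation:
txaba: no from ember, pylon -> abort (commits=0)
tx5ec: no from helix -> abort (commits=0)
txe5e: no from pylon -> abort (commits=0)
txfeb: all yes -> commit (commits=1)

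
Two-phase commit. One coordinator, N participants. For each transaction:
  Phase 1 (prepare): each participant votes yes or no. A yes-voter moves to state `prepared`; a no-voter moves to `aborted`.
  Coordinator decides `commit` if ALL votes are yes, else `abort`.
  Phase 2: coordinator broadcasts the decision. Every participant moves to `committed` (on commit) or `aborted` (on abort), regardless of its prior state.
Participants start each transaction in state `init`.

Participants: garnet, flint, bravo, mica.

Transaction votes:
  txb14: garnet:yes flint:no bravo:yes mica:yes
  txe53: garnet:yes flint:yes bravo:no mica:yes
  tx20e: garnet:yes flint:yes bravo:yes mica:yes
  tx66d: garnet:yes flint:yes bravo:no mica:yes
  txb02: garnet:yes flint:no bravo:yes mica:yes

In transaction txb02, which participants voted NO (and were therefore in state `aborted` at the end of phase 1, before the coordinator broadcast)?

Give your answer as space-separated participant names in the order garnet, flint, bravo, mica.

Answer: flint

Derivation:
Txn txb02 phase 1: garnet yes -> prepared; flint no -> aborted; bravo yes -> prepared; mica yes -> prepared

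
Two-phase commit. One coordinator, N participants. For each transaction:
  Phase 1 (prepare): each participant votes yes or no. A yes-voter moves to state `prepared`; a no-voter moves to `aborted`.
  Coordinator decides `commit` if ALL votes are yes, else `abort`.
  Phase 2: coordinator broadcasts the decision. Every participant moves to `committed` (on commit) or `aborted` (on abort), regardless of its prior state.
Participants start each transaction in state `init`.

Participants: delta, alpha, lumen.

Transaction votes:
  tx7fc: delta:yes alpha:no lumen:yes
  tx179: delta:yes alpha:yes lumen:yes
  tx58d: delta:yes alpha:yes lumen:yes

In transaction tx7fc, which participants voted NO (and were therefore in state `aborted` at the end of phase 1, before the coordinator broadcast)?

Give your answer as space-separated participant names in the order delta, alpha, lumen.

Txn tx7fc phase 1: delta yes -> prepared; alpha no -> aborted; lumen yes -> prepared

Answer: alpha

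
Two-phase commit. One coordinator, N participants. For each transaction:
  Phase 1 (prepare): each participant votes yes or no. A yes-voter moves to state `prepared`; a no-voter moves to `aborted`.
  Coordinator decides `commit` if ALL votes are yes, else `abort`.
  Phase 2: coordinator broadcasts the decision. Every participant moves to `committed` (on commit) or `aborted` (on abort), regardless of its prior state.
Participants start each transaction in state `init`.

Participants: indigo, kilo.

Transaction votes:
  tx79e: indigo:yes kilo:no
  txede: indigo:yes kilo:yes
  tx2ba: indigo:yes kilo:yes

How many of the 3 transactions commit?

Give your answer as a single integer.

Answer: 2

Derivation:
tx79e: no from kilo -> abort (commits=0)
txede: all yes -> commit (commits=1)
tx2ba: all yes -> commit (commits=2)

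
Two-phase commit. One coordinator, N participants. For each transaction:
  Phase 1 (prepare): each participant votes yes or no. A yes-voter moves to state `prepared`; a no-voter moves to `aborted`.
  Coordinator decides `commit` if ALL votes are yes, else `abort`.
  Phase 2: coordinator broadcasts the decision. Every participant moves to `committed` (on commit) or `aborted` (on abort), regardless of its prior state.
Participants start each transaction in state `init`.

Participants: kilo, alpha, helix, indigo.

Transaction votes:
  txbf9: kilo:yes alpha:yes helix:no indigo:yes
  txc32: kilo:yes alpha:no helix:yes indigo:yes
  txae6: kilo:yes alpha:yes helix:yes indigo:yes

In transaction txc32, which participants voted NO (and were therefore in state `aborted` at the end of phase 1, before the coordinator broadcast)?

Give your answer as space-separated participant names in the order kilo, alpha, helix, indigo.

Txn txc32 phase 1: kilo yes -> prepared; alpha no -> aborted; helix yes -> prepared; indigo yes -> prepared

Answer: alpha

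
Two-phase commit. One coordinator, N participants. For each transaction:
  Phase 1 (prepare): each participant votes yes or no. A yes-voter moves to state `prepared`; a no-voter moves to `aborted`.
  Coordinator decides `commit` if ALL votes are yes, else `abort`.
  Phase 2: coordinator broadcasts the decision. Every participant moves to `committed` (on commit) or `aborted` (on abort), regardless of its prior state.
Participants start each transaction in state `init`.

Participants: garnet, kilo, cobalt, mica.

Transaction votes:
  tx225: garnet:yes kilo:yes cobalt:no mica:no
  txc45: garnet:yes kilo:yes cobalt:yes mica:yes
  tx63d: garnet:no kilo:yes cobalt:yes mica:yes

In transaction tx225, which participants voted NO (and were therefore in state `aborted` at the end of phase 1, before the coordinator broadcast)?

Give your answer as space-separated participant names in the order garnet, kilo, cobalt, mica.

Txn tx225 phase 1: garnet yes -> prepared; kilo yes -> prepared; cobalt no -> aborted; mica no -> aborted

Answer: cobalt mica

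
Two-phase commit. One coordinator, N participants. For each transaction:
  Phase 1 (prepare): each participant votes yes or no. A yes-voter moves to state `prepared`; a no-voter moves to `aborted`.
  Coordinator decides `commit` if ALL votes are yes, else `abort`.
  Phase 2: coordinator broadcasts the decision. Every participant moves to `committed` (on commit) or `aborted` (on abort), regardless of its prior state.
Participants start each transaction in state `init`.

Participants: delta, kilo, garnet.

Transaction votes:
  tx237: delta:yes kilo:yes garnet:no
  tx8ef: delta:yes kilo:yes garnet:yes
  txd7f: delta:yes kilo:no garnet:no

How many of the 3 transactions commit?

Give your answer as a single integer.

Answer: 1

Derivation:
tx237: no from garnet -> abort (commits=0)
tx8ef: all yes -> commit (commits=1)
txd7f: no from kilo, garnet -> abort (commits=1)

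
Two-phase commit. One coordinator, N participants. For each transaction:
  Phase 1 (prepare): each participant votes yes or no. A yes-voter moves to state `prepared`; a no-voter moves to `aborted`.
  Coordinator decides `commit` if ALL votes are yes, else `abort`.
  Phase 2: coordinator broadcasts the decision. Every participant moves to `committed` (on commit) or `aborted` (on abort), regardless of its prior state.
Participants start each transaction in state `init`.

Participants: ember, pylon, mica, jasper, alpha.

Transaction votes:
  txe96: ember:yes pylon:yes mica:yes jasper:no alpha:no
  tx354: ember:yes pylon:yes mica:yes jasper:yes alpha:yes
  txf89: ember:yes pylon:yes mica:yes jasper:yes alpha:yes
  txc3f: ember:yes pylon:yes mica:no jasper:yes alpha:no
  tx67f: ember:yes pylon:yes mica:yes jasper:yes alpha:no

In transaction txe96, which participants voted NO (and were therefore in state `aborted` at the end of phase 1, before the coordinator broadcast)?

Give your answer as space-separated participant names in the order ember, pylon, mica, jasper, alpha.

Answer: jasper alpha

Derivation:
Txn txe96 phase 1: ember yes -> prepared; pylon yes -> prepared; mica yes -> prepared; jasper no -> aborted; alpha no -> aborted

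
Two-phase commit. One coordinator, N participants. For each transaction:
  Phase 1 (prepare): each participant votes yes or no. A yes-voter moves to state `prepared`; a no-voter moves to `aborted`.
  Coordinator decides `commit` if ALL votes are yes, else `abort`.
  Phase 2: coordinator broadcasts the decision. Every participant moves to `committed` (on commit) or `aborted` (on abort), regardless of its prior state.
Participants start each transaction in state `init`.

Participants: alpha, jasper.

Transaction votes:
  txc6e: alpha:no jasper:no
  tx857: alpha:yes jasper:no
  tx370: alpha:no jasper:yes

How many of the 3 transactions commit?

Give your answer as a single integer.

Answer: 0

Derivation:
txc6e: no from alpha, jasper -> abort (commits=0)
tx857: no from jasper -> abort (commits=0)
tx370: no from alpha -> abort (commits=0)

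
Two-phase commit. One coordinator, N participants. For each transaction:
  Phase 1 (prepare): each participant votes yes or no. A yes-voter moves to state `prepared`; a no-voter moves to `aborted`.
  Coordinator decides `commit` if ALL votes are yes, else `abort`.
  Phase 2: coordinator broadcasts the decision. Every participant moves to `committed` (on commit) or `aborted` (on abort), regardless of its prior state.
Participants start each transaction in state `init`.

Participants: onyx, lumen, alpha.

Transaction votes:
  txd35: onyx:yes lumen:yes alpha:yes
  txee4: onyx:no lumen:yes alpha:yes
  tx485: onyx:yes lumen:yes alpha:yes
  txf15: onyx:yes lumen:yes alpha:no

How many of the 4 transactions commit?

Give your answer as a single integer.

txd35: all yes -> commit (commits=1)
txee4: no from onyx -> abort (commits=1)
tx485: all yes -> commit (commits=2)
txf15: no from alpha -> abort (commits=2)

Answer: 2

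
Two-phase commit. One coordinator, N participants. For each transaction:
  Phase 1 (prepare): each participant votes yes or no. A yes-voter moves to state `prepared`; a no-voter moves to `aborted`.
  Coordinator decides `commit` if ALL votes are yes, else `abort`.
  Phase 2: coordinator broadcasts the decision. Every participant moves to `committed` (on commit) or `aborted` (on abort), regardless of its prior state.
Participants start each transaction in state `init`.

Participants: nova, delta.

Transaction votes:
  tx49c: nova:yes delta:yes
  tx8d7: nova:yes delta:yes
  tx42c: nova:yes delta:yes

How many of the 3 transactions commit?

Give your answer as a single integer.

Answer: 3

Derivation:
tx49c: all yes -> commit (commits=1)
tx8d7: all yes -> commit (commits=2)
tx42c: all yes -> commit (commits=3)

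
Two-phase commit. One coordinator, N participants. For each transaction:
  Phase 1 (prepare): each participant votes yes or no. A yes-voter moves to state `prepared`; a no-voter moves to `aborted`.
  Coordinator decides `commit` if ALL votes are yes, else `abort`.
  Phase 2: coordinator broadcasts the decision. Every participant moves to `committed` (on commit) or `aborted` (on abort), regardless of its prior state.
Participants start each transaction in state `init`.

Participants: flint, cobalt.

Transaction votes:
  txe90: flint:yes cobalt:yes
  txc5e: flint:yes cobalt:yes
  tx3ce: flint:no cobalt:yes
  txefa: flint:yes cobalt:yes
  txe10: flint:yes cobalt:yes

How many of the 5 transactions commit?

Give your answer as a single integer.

txe90: all yes -> commit (commits=1)
txc5e: all yes -> commit (commits=2)
tx3ce: no from flint -> abort (commits=2)
txefa: all yes -> commit (commits=3)
txe10: all yes -> commit (commits=4)

Answer: 4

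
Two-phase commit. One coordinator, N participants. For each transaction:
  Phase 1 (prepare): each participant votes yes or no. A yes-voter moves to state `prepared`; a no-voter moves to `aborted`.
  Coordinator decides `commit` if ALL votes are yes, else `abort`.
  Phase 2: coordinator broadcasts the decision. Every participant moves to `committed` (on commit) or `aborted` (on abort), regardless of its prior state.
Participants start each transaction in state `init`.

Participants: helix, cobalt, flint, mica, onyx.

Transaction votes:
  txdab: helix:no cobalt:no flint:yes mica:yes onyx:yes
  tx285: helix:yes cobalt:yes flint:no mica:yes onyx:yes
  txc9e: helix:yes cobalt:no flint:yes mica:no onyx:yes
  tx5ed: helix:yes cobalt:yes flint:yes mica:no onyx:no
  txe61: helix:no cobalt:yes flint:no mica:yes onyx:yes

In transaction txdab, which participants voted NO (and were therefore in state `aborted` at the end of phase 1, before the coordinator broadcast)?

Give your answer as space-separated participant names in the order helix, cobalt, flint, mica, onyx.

Answer: helix cobalt

Derivation:
Txn txdab phase 1: helix no -> aborted; cobalt no -> aborted; flint yes -> prepared; mica yes -> prepared; onyx yes -> prepared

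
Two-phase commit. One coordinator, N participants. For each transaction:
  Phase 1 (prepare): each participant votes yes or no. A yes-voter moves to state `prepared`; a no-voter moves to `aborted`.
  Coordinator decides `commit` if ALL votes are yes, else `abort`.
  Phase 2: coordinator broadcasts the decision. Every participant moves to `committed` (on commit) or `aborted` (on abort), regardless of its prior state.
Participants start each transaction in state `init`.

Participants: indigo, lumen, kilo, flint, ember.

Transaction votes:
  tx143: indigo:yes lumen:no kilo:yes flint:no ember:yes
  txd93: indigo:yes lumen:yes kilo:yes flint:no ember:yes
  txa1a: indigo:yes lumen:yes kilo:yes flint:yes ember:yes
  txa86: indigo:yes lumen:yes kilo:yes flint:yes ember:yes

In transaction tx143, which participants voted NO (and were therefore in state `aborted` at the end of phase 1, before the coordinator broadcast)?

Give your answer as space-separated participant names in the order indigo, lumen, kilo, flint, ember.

Txn tx143 phase 1: indigo yes -> prepared; lumen no -> aborted; kilo yes -> prepared; flint no -> aborted; ember yes -> prepared

Answer: lumen flint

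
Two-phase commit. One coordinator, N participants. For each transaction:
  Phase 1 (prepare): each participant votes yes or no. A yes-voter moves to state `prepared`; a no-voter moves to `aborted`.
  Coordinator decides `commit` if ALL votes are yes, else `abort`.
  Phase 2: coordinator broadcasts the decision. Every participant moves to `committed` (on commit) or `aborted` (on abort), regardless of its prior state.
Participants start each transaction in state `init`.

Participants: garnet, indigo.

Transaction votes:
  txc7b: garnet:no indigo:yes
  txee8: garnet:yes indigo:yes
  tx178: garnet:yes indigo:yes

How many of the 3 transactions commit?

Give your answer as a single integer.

txc7b: no from garnet -> abort (commits=0)
txee8: all yes -> commit (commits=1)
tx178: all yes -> commit (commits=2)

Answer: 2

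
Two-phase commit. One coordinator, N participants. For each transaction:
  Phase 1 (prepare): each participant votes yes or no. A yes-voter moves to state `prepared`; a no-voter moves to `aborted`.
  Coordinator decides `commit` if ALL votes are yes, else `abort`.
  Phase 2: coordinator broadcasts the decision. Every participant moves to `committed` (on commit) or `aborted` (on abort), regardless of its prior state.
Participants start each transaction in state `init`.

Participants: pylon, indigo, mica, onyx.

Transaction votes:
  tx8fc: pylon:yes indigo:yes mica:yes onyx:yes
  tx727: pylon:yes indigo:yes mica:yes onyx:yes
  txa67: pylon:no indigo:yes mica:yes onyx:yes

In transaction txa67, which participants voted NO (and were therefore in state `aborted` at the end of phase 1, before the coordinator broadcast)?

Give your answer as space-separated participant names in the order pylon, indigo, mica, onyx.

Answer: pylon

Derivation:
Txn txa67 phase 1: pylon no -> aborted; indigo yes -> prepared; mica yes -> prepared; onyx yes -> prepared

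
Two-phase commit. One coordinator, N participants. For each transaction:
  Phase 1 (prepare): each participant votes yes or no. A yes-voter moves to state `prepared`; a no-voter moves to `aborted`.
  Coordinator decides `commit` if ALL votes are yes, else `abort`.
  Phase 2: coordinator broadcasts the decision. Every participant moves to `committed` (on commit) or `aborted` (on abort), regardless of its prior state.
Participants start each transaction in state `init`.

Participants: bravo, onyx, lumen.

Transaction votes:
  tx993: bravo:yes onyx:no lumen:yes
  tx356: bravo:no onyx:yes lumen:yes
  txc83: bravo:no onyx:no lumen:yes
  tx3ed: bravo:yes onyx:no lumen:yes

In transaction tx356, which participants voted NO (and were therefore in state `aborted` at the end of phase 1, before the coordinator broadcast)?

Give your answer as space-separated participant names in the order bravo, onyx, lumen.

Txn tx356 phase 1: bravo no -> aborted; onyx yes -> prepared; lumen yes -> prepared

Answer: bravo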